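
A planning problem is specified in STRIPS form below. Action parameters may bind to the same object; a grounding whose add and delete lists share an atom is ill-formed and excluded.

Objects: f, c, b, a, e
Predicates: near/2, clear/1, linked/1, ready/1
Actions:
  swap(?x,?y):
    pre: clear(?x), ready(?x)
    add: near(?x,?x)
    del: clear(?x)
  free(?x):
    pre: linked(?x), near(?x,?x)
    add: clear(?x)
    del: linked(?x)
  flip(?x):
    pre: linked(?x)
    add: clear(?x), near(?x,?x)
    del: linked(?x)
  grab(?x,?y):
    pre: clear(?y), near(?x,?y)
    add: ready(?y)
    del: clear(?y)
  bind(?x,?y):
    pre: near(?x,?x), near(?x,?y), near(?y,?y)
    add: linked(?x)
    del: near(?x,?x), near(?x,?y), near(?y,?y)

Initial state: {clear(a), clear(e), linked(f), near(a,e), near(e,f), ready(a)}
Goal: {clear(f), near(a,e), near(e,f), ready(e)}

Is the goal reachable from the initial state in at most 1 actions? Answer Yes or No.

1. flip(f)  →  {clear(a), clear(e), clear(f), near(a,e), near(e,f), near(f,f), ready(a)}
2. grab(a,e)  →  {clear(a), clear(f), near(a,e), near(e,f), near(f,f), ready(a), ready(e)}
optimal plan length = 2; 2 > 1

No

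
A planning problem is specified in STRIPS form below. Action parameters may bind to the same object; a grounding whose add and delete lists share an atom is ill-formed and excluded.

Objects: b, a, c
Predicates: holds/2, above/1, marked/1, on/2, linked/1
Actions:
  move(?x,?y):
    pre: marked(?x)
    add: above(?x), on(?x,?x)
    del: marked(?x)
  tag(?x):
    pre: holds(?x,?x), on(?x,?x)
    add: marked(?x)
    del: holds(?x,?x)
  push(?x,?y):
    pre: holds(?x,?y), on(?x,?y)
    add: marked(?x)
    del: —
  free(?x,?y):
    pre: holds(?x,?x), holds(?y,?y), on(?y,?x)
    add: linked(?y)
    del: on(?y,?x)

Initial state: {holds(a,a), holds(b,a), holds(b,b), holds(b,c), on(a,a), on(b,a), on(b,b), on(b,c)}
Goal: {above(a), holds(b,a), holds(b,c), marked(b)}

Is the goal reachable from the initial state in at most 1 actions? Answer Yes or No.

1. tag(b)  →  {holds(a,a), holds(b,a), holds(b,c), marked(b), on(a,a), on(b,a), on(b,b), on(b,c)}
2. tag(a)  →  {holds(b,a), holds(b,c), marked(a), marked(b), on(a,a), on(b,a), on(b,b), on(b,c)}
3. move(a,b)  →  {above(a), holds(b,a), holds(b,c), marked(b), on(a,a), on(b,a), on(b,b), on(b,c)}
optimal plan length = 3; 3 > 1

No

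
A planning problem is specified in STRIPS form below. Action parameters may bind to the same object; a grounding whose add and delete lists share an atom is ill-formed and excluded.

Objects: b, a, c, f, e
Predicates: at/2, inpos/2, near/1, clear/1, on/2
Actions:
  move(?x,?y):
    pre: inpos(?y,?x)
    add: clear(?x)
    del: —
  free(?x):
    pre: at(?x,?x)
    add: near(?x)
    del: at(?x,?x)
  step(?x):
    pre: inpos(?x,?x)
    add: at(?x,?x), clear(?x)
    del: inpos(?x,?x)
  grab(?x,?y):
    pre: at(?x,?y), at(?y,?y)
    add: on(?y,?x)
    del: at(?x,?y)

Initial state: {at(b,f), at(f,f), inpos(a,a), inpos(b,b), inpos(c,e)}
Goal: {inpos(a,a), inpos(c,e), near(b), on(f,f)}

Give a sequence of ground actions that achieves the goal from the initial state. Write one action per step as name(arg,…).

1. step(b)  →  {at(b,b), at(b,f), at(f,f), clear(b), inpos(a,a), inpos(c,e)}
2. free(b)  →  {at(b,f), at(f,f), clear(b), inpos(a,a), inpos(c,e), near(b)}
3. grab(f,f)  →  {at(b,f), clear(b), inpos(a,a), inpos(c,e), near(b), on(f,f)}

step(b); free(b); grab(f,f)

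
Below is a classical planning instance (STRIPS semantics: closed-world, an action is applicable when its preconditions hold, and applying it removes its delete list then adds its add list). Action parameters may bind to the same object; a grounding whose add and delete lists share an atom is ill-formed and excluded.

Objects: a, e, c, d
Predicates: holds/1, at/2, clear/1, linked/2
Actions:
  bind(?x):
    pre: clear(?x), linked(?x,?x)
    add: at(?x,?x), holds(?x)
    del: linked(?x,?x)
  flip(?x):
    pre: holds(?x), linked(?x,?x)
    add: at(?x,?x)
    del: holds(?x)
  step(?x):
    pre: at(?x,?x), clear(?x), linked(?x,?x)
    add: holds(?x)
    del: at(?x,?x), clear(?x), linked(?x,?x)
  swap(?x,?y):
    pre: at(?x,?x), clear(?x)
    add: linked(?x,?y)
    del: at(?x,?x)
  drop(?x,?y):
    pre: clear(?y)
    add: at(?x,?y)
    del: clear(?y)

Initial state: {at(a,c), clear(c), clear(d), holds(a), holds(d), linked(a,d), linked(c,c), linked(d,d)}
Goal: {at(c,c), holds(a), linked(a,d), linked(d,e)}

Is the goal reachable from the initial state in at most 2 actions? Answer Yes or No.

1. bind(c)  →  {at(a,c), at(c,c), clear(c), clear(d), holds(a), holds(c), holds(d), linked(a,d), linked(d,d)}
2. bind(d)  →  {at(a,c), at(c,c), at(d,d), clear(c), clear(d), holds(a), holds(c), holds(d), linked(a,d)}
3. swap(d,e)  →  {at(a,c), at(c,c), clear(c), clear(d), holds(a), holds(c), holds(d), linked(a,d), linked(d,e)}
optimal plan length = 3; 3 > 2

No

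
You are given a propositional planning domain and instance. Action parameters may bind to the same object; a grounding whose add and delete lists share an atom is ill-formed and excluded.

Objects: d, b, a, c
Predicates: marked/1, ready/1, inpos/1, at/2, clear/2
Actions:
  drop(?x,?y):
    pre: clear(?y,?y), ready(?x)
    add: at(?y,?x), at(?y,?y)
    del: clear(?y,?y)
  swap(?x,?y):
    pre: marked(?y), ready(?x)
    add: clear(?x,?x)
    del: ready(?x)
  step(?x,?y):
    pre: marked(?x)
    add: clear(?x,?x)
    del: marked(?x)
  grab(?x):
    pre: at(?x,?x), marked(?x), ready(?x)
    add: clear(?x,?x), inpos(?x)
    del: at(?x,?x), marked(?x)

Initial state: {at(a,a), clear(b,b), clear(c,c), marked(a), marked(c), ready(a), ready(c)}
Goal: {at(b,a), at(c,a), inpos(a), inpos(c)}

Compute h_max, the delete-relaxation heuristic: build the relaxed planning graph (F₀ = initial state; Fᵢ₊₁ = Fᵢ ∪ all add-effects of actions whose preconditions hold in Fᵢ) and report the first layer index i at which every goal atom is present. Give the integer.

2

F0 = init (7 atoms)
F1 = F0 ∪ {at(b,a), at(b,b), at(b,c), at(c,a), at(c,c), clear(a,a), inpos(a)}  (14 atoms)
F2 = F1 ∪ {at(a,c), inpos(c)}  (16 atoms)
goal ⊆ F2  ⇒  h_max = 2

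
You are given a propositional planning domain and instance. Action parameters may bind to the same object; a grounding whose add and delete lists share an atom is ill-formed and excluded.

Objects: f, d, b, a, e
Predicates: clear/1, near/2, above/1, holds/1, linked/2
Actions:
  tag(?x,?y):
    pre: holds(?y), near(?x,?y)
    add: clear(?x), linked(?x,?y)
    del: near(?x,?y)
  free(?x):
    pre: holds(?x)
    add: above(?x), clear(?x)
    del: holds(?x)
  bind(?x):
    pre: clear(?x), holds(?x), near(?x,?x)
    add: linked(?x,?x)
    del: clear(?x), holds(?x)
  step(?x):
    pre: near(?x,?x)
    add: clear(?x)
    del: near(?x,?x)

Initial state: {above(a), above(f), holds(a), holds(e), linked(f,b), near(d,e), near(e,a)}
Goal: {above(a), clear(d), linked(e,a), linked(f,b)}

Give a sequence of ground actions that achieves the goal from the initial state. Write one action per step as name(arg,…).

1. tag(d,e)  →  {above(a), above(f), clear(d), holds(a), holds(e), linked(d,e), linked(f,b), near(e,a)}
2. tag(e,a)  →  {above(a), above(f), clear(d), clear(e), holds(a), holds(e), linked(d,e), linked(e,a), linked(f,b)}

tag(d,e); tag(e,a)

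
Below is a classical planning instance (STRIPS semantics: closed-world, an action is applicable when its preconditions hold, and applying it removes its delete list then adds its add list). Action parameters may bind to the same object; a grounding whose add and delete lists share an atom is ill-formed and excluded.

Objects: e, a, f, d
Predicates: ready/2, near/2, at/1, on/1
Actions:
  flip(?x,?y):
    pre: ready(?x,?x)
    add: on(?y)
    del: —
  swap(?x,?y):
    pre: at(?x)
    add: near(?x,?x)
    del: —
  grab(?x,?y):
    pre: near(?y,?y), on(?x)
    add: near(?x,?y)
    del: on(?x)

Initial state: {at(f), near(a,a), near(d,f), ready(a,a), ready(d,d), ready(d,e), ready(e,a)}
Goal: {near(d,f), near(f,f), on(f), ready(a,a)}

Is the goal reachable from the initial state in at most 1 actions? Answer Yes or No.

No

1. flip(a,f)  →  {at(f), near(a,a), near(d,f), on(f), ready(a,a), ready(d,d), ready(d,e), ready(e,a)}
2. swap(f,e)  →  {at(f), near(a,a), near(d,f), near(f,f), on(f), ready(a,a), ready(d,d), ready(d,e), ready(e,a)}
optimal plan length = 2; 2 > 1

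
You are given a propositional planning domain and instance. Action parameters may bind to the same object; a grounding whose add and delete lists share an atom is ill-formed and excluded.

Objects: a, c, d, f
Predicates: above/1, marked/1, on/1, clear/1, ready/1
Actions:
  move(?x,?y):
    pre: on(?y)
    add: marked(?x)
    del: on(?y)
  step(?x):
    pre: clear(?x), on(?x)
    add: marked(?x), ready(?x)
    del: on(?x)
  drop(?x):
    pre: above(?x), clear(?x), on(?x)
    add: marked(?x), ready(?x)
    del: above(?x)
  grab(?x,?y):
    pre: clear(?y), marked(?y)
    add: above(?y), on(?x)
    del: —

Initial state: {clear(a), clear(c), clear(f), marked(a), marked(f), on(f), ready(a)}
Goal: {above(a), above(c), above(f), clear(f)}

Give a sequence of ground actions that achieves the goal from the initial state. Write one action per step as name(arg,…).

1. move(c,f)  →  {clear(a), clear(c), clear(f), marked(a), marked(c), marked(f), ready(a)}
2. grab(a,a)  →  {above(a), clear(a), clear(c), clear(f), marked(a), marked(c), marked(f), on(a), ready(a)}
3. grab(a,c)  →  {above(a), above(c), clear(a), clear(c), clear(f), marked(a), marked(c), marked(f), on(a), ready(a)}
4. grab(a,f)  →  {above(a), above(c), above(f), clear(a), clear(c), clear(f), marked(a), marked(c), marked(f), on(a), ready(a)}

move(c,f); grab(a,a); grab(a,c); grab(a,f)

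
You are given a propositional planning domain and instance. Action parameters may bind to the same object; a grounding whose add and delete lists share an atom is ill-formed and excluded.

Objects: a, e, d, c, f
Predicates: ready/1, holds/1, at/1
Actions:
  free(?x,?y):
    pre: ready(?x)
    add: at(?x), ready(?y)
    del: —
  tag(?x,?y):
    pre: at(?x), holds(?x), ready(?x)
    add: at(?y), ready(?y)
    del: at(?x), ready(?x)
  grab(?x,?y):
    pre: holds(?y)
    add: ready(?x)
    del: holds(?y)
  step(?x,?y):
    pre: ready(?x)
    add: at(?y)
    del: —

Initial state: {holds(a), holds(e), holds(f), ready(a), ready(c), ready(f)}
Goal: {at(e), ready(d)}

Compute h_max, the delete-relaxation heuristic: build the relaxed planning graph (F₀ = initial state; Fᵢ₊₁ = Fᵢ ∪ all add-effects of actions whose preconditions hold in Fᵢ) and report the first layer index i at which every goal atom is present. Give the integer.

1

F0 = init (6 atoms)
F1 = F0 ∪ {at(a), at(c), at(d), at(e), at(f), ready(d), ready(e)}  (13 atoms)
goal ⊆ F1  ⇒  h_max = 1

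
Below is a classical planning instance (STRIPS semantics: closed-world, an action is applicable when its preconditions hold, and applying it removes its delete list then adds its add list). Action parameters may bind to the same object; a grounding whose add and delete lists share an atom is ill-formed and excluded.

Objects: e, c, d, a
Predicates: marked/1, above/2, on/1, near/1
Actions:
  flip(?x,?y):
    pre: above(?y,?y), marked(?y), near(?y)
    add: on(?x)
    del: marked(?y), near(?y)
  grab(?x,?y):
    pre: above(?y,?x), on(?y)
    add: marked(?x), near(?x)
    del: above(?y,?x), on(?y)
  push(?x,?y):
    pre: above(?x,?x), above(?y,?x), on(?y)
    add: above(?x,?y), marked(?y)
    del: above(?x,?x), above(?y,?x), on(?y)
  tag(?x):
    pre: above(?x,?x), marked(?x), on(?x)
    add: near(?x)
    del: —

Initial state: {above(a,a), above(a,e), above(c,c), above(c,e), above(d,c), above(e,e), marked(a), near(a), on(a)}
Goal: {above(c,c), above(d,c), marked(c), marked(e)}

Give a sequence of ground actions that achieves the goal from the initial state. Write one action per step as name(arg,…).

1. flip(c,a)  →  {above(a,a), above(a,e), above(c,c), above(c,e), above(d,c), above(e,e), on(a), on(c)}
2. grab(e,a)  →  {above(a,a), above(c,c), above(c,e), above(d,c), above(e,e), marked(e), near(e), on(c)}
3. push(e,c)  →  {above(a,a), above(c,c), above(d,c), above(e,c), marked(c), marked(e), near(e)}

flip(c,a); grab(e,a); push(e,c)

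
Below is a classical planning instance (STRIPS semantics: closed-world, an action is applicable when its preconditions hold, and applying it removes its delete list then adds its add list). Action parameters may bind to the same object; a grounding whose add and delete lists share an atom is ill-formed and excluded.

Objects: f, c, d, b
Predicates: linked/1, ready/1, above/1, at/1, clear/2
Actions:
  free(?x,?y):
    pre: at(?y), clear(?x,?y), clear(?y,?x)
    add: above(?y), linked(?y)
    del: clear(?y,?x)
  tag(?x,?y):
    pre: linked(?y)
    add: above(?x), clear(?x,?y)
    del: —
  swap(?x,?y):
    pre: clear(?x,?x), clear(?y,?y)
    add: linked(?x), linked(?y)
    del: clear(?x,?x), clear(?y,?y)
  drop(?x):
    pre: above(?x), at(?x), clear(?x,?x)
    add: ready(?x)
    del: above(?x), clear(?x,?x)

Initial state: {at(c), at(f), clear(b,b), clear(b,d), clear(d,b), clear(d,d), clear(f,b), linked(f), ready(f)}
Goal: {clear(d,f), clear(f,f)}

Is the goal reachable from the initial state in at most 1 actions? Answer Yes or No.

1. tag(f,f)  →  {above(f), at(c), at(f), clear(b,b), clear(b,d), clear(d,b), clear(d,d), clear(f,b), clear(f,f), linked(f), ready(f)}
2. tag(d,f)  →  {above(d), above(f), at(c), at(f), clear(b,b), clear(b,d), clear(d,b), clear(d,d), clear(d,f), clear(f,b), clear(f,f), linked(f), ready(f)}
optimal plan length = 2; 2 > 1

No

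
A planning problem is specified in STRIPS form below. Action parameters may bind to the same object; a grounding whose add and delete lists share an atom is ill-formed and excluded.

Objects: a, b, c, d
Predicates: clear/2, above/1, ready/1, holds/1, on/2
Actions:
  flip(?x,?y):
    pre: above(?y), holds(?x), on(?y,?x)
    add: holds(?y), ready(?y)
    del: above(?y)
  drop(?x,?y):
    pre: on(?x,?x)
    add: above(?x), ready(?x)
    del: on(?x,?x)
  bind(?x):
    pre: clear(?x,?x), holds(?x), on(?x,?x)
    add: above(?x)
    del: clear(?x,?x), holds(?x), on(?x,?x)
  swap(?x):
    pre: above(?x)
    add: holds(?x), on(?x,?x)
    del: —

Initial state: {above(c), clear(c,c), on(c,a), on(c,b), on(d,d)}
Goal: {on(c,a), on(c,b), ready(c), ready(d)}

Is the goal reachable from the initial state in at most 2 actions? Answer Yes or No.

No

1. drop(d,a)  →  {above(c), above(d), clear(c,c), on(c,a), on(c,b), ready(d)}
2. swap(c)  →  {above(c), above(d), clear(c,c), holds(c), on(c,a), on(c,b), on(c,c), ready(d)}
3. flip(c,c)  →  {above(d), clear(c,c), holds(c), on(c,a), on(c,b), on(c,c), ready(c), ready(d)}
optimal plan length = 3; 3 > 2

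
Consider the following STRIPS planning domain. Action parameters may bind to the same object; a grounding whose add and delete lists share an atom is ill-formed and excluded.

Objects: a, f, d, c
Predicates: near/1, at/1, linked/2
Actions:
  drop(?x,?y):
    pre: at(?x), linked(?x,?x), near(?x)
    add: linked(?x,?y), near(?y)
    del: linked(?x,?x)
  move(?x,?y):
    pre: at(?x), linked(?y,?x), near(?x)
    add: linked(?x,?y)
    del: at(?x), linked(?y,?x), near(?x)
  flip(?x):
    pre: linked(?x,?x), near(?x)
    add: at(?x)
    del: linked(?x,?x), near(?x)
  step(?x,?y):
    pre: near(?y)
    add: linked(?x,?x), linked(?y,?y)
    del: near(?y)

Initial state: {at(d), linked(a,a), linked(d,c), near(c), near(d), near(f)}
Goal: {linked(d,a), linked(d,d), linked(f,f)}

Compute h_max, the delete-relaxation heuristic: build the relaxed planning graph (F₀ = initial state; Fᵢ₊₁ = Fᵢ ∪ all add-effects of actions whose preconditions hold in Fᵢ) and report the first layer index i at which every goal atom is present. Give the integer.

2

F0 = init (6 atoms)
F1 = F0 ∪ {linked(c,c), linked(d,d), linked(f,f)}  (9 atoms)
F2 = F1 ∪ {at(c), at(f), linked(d,a), linked(d,f), near(a)}  (14 atoms)
goal ⊆ F2  ⇒  h_max = 2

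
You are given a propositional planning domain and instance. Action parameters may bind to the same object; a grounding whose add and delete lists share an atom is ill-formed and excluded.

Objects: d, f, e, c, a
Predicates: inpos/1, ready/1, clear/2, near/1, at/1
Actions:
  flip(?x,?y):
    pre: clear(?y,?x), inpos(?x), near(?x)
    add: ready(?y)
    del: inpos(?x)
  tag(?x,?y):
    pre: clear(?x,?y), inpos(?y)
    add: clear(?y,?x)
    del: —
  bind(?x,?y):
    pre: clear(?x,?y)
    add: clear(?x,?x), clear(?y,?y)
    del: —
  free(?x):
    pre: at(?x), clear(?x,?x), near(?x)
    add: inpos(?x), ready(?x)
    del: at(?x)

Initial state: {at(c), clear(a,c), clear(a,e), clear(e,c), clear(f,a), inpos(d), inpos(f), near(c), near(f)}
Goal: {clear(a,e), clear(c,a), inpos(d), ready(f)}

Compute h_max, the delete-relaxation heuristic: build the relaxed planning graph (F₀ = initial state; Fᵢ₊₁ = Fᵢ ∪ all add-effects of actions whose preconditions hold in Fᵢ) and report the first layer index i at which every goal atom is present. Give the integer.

F0 = init (9 atoms)
F1 = F0 ∪ {clear(a,a), clear(c,c), clear(e,e), clear(f,f)}  (13 atoms)
F2 = F1 ∪ {inpos(c), ready(c), ready(f)}  (16 atoms)
F3 = F2 ∪ {clear(c,a), clear(c,e), ready(a), ready(e)}  (20 atoms)
goal ⊆ F3  ⇒  h_max = 3

3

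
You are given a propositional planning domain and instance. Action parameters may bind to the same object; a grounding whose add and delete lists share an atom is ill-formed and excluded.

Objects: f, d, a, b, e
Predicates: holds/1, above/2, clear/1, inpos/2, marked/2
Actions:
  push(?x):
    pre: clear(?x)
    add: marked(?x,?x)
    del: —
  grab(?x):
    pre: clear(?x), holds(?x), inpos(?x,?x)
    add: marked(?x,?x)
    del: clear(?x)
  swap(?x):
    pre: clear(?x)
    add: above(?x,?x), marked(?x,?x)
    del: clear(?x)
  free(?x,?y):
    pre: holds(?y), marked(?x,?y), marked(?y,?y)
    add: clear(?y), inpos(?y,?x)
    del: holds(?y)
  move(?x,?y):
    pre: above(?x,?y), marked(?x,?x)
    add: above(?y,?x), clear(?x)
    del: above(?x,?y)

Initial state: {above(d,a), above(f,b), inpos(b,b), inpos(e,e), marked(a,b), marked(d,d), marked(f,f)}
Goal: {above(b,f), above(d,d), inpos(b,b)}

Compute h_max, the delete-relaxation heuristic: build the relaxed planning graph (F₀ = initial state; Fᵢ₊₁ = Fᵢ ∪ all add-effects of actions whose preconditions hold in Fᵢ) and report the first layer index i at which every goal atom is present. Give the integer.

F0 = init (7 atoms)
F1 = F0 ∪ {above(a,d), above(b,f), clear(d), clear(f)}  (11 atoms)
F2 = F1 ∪ {above(d,d), above(f,f)}  (13 atoms)
goal ⊆ F2  ⇒  h_max = 2

2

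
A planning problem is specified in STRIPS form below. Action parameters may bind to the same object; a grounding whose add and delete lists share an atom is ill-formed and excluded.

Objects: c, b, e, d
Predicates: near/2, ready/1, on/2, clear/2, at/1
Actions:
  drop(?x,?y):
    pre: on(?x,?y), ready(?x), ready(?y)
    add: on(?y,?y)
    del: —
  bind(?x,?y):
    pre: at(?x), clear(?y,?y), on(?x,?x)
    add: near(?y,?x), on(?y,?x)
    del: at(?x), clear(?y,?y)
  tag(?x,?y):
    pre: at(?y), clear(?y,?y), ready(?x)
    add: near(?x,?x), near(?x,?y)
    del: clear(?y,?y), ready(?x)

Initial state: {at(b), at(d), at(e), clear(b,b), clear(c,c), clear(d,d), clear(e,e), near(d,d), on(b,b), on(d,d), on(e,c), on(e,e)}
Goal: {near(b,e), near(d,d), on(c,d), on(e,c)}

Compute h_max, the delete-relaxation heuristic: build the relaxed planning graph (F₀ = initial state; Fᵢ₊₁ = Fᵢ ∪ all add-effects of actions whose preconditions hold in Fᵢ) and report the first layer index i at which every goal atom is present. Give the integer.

1

F0 = init (12 atoms)
F1 = F0 ∪ {near(b,b), near(b,d), near(b,e), near(c,b), near(c,d), near(c,e), near(d,b), near(d,e), near(e,b), near(e,d), near(e,e), on(b,d), on(b,e), on(c,b), on(c,d), on(c,e), on(d,b), on(d,e), on(e,b), on(e,d)}  (32 atoms)
goal ⊆ F1  ⇒  h_max = 1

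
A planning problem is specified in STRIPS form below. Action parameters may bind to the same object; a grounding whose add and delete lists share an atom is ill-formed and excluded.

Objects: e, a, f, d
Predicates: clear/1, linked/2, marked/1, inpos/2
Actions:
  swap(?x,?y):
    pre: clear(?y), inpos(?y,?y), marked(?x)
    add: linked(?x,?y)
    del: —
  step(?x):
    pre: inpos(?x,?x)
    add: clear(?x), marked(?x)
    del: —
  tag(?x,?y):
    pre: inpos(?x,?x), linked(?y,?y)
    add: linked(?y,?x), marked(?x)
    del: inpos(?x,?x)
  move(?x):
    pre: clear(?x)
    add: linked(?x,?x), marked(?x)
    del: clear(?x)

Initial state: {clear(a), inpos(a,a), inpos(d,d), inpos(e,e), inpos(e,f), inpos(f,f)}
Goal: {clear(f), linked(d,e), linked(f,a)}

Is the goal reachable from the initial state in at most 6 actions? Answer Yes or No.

1. step(e)  →  {clear(a), clear(e), inpos(a,a), inpos(d,d), inpos(e,e), inpos(e,f), inpos(f,f), marked(e)}
2. step(f)  →  {clear(a), clear(e), clear(f), inpos(a,a), inpos(d,d), inpos(e,e), inpos(e,f), inpos(f,f), marked(e), marked(f)}
3. swap(f,a)  →  {clear(a), clear(e), clear(f), inpos(a,a), inpos(d,d), inpos(e,e), inpos(e,f), inpos(f,f), linked(f,a), marked(e), marked(f)}
4. step(d)  →  {clear(a), clear(d), clear(e), clear(f), inpos(a,a), inpos(d,d), inpos(e,e), inpos(e,f), inpos(f,f), linked(f,a), marked(d), marked(e), marked(f)}
5. swap(d,e)  →  {clear(a), clear(d), clear(e), clear(f), inpos(a,a), inpos(d,d), inpos(e,e), inpos(e,f), inpos(f,f), linked(d,e), linked(f,a), marked(d), marked(e), marked(f)}
optimal plan length = 5; 5 ≤ 6

Yes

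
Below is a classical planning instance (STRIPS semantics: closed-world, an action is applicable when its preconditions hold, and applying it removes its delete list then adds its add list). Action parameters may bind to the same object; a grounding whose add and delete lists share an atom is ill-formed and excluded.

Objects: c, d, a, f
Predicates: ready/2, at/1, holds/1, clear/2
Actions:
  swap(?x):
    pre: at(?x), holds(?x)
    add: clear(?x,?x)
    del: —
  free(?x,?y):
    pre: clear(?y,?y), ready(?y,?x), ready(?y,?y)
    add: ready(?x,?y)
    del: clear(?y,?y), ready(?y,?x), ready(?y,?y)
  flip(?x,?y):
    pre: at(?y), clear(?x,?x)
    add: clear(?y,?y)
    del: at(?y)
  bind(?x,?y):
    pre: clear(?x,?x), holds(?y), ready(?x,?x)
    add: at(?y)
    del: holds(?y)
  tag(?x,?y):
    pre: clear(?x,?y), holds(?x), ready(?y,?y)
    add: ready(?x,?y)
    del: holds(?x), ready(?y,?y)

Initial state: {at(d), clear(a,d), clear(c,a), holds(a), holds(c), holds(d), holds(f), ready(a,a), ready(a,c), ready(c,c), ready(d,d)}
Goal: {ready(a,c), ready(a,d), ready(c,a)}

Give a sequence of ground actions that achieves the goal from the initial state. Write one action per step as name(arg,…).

1. tag(c,a)  →  {at(d), clear(a,d), clear(c,a), holds(a), holds(d), holds(f), ready(a,c), ready(c,a), ready(c,c), ready(d,d)}
2. tag(a,d)  →  {at(d), clear(a,d), clear(c,a), holds(d), holds(f), ready(a,c), ready(a,d), ready(c,a), ready(c,c)}

tag(c,a); tag(a,d)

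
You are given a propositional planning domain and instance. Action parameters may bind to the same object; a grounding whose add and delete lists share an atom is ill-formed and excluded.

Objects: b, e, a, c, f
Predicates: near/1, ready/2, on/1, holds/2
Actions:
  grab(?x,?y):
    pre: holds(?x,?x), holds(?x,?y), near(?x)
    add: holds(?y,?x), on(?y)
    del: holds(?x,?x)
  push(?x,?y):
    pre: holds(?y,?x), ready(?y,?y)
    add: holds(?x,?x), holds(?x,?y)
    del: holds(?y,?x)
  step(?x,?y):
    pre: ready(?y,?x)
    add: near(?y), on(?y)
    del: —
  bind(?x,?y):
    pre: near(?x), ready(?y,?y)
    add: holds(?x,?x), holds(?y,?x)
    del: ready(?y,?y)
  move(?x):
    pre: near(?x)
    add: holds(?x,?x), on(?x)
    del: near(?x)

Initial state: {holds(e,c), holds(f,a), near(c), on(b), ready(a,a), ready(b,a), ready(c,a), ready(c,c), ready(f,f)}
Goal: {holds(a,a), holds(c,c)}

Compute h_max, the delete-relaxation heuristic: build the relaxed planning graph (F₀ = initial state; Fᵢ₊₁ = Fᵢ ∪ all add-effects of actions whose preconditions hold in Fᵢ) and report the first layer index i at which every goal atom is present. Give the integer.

1

F0 = init (9 atoms)
F1 = F0 ∪ {holds(a,a), holds(a,c), holds(a,f), holds(c,c), holds(f,c), near(a), near(b), near(f), on(a), on(c), on(f)}  (20 atoms)
goal ⊆ F1  ⇒  h_max = 1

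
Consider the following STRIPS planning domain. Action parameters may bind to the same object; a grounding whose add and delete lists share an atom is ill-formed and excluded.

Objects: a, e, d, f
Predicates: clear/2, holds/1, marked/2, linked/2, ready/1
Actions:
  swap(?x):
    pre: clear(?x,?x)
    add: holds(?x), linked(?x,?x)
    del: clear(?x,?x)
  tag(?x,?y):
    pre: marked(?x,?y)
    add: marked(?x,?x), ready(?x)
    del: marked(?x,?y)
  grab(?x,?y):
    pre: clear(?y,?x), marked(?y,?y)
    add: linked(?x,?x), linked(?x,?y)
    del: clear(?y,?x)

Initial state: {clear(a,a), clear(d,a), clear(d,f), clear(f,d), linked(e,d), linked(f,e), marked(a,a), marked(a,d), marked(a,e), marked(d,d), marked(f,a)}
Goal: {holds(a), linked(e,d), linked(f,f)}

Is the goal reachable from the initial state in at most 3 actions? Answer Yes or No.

Yes

1. swap(a)  →  {clear(d,a), clear(d,f), clear(f,d), holds(a), linked(a,a), linked(e,d), linked(f,e), marked(a,a), marked(a,d), marked(a,e), marked(d,d), marked(f,a)}
2. grab(f,d)  →  {clear(d,a), clear(f,d), holds(a), linked(a,a), linked(e,d), linked(f,d), linked(f,e), linked(f,f), marked(a,a), marked(a,d), marked(a,e), marked(d,d), marked(f,a)}
optimal plan length = 2; 2 ≤ 3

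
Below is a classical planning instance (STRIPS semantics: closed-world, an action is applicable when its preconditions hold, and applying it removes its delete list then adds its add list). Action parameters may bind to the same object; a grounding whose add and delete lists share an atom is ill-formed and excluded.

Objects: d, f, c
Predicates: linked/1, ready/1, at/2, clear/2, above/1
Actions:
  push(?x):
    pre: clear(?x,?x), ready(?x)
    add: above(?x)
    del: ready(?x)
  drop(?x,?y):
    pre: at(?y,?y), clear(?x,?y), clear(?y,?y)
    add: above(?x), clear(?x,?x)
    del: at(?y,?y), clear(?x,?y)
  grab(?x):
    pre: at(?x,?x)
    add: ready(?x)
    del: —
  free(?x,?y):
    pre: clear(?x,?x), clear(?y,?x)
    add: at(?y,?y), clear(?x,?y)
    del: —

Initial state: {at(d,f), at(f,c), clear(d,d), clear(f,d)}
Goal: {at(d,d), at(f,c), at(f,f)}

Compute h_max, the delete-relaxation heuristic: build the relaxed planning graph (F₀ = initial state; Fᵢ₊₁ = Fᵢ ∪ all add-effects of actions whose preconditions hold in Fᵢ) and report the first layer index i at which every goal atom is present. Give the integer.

1

F0 = init (4 atoms)
F1 = F0 ∪ {at(d,d), at(f,f), clear(d,f)}  (7 atoms)
goal ⊆ F1  ⇒  h_max = 1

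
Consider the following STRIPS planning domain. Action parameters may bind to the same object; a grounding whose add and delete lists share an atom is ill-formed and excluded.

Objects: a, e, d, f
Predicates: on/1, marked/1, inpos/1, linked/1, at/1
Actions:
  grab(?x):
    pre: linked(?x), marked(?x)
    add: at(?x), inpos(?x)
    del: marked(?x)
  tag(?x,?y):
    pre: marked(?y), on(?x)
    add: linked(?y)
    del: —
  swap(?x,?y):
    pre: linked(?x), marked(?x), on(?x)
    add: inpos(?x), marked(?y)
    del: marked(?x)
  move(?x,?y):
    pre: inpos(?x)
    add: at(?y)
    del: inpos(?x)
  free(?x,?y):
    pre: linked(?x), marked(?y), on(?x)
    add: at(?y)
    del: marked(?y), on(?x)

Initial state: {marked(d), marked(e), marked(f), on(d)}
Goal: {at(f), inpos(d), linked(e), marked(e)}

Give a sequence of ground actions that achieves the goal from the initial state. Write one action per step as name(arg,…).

1. tag(d,e)  →  {linked(e), marked(d), marked(e), marked(f), on(d)}
2. tag(d,d)  →  {linked(d), linked(e), marked(d), marked(e), marked(f), on(d)}
3. grab(d)  →  {at(d), inpos(d), linked(d), linked(e), marked(e), marked(f), on(d)}
4. free(d,f)  →  {at(d), at(f), inpos(d), linked(d), linked(e), marked(e)}

tag(d,e); tag(d,d); grab(d); free(d,f)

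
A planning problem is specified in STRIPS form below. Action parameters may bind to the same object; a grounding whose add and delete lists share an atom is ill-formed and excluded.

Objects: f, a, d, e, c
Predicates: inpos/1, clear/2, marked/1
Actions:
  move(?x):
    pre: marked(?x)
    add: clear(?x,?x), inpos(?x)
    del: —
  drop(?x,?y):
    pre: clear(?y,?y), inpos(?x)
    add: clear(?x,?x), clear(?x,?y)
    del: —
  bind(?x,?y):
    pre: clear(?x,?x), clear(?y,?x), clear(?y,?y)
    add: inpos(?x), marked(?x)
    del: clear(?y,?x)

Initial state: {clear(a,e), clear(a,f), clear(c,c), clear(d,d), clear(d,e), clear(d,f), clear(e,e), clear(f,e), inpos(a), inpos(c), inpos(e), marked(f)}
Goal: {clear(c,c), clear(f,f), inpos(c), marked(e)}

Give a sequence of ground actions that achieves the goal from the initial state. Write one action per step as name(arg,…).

move(f); bind(e,f)

1. move(f)  →  {clear(a,e), clear(a,f), clear(c,c), clear(d,d), clear(d,e), clear(d,f), clear(e,e), clear(f,e), clear(f,f), inpos(a), inpos(c), inpos(e), inpos(f), marked(f)}
2. bind(e,f)  →  {clear(a,e), clear(a,f), clear(c,c), clear(d,d), clear(d,e), clear(d,f), clear(e,e), clear(f,f), inpos(a), inpos(c), inpos(e), inpos(f), marked(e), marked(f)}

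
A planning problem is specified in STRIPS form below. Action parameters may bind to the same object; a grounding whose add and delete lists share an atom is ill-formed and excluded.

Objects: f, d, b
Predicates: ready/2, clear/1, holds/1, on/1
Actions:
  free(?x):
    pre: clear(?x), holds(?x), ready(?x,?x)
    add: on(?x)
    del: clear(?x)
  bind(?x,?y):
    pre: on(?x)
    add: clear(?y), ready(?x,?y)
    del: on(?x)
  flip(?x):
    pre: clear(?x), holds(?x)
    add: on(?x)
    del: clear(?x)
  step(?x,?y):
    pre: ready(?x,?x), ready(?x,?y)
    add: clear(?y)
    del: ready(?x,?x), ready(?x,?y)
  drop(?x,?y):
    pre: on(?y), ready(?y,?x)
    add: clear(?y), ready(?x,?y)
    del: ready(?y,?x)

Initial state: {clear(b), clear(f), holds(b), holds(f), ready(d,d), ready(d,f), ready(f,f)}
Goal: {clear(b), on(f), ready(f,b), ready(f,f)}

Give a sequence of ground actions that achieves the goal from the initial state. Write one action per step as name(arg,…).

1. free(f)  →  {clear(b), holds(b), holds(f), on(f), ready(d,d), ready(d,f), ready(f,f)}
2. bind(f,b)  →  {clear(b), holds(b), holds(f), ready(d,d), ready(d,f), ready(f,b), ready(f,f)}
3. step(d,f)  →  {clear(b), clear(f), holds(b), holds(f), ready(f,b), ready(f,f)}
4. free(f)  →  {clear(b), holds(b), holds(f), on(f), ready(f,b), ready(f,f)}

free(f); bind(f,b); step(d,f); free(f)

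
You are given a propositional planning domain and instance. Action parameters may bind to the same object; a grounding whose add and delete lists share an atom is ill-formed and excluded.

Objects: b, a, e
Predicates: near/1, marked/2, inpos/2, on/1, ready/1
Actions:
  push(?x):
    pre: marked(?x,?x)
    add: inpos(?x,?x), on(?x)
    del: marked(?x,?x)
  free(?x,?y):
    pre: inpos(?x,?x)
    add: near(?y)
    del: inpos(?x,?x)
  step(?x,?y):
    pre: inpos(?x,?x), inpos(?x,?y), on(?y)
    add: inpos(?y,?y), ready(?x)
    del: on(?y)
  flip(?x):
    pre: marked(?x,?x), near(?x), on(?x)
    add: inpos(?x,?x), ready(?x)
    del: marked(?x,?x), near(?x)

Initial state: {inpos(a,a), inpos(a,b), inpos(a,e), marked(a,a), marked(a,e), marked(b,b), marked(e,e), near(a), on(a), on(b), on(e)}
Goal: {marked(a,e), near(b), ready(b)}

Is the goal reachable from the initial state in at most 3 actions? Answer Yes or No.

1. push(b)  →  {inpos(a,a), inpos(a,b), inpos(a,e), inpos(b,b), marked(a,a), marked(a,e), marked(e,e), near(a), on(a), on(b), on(e)}
2. free(a,b)  →  {inpos(a,b), inpos(a,e), inpos(b,b), marked(a,a), marked(a,e), marked(e,e), near(a), near(b), on(a), on(b), on(e)}
3. step(b,b)  →  {inpos(a,b), inpos(a,e), inpos(b,b), marked(a,a), marked(a,e), marked(e,e), near(a), near(b), on(a), on(e), ready(b)}
optimal plan length = 3; 3 ≤ 3

Yes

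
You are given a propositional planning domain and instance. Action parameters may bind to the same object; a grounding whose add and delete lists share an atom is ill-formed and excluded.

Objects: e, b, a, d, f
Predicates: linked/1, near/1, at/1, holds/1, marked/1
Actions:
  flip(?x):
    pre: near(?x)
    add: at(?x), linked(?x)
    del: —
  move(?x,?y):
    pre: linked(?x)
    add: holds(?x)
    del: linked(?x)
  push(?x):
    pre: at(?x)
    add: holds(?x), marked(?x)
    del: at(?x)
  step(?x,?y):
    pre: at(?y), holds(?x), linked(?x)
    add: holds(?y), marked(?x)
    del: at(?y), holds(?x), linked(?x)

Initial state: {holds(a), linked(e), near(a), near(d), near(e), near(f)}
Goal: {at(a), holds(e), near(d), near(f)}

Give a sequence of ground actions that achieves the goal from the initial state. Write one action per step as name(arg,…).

1. flip(a)  →  {at(a), holds(a), linked(a), linked(e), near(a), near(d), near(e), near(f)}
2. move(e,e)  →  {at(a), holds(a), holds(e), linked(a), near(a), near(d), near(e), near(f)}

flip(a); move(e,e)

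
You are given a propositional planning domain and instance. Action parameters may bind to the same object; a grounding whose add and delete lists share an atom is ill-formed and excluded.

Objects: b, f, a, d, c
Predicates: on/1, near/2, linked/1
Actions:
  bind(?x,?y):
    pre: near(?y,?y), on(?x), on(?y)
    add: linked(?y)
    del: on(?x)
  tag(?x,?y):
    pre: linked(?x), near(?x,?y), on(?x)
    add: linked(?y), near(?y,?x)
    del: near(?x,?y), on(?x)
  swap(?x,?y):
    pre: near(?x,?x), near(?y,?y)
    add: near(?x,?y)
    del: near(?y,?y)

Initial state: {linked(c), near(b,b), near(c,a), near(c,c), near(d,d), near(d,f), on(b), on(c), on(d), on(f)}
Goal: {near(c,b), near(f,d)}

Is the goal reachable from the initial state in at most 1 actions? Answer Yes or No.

No

1. bind(b,d)  →  {linked(c), linked(d), near(b,b), near(c,a), near(c,c), near(d,d), near(d,f), on(c), on(d), on(f)}
2. tag(d,f)  →  {linked(c), linked(d), linked(f), near(b,b), near(c,a), near(c,c), near(d,d), near(f,d), on(c), on(f)}
3. swap(c,b)  →  {linked(c), linked(d), linked(f), near(c,a), near(c,b), near(c,c), near(d,d), near(f,d), on(c), on(f)}
optimal plan length = 3; 3 > 1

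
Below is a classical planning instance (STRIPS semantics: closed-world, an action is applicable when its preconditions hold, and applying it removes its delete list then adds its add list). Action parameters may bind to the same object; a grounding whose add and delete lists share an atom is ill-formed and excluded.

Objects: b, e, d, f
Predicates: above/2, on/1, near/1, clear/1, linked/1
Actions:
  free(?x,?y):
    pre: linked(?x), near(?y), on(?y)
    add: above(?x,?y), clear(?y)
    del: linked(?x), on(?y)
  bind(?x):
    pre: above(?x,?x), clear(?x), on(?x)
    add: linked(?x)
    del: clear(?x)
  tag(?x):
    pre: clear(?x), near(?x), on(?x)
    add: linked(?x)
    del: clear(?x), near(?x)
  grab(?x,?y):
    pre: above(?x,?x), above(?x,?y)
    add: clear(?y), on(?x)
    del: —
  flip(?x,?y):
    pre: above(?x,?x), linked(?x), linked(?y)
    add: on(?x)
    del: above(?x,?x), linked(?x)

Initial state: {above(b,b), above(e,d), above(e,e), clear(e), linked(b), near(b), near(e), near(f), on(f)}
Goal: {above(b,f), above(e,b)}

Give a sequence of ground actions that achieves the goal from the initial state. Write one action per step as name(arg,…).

1. free(b,f)  →  {above(b,b), above(b,f), above(e,d), above(e,e), clear(e), clear(f), near(b), near(e), near(f)}
2. grab(b,b)  →  {above(b,b), above(b,f), above(e,d), above(e,e), clear(b), clear(e), clear(f), near(b), near(e), near(f), on(b)}
3. grab(e,e)  →  {above(b,b), above(b,f), above(e,d), above(e,e), clear(b), clear(e), clear(f), near(b), near(e), near(f), on(b), on(e)}
4. bind(e)  →  {above(b,b), above(b,f), above(e,d), above(e,e), clear(b), clear(f), linked(e), near(b), near(e), near(f), on(b), on(e)}
5. free(e,b)  →  {above(b,b), above(b,f), above(e,b), above(e,d), above(e,e), clear(b), clear(f), near(b), near(e), near(f), on(e)}

free(b,f); grab(b,b); grab(e,e); bind(e); free(e,b)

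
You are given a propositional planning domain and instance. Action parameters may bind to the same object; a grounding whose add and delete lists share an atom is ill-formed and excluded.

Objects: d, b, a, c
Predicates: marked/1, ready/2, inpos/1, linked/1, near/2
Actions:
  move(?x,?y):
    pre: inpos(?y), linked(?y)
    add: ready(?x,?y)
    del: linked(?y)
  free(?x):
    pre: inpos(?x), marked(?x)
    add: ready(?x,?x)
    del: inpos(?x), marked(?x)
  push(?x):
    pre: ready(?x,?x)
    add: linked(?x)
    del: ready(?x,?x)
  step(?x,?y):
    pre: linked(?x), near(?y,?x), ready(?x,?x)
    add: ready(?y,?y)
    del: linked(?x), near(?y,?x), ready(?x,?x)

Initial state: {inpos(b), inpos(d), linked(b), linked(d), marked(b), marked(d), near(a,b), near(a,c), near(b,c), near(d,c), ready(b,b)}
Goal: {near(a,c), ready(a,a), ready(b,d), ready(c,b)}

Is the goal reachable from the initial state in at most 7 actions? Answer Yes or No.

1. move(b,d)  →  {inpos(b), inpos(d), linked(b), marked(b), marked(d), near(a,b), near(a,c), near(b,c), near(d,c), ready(b,b), ready(b,d)}
2. move(c,b)  →  {inpos(b), inpos(d), marked(b), marked(d), near(a,b), near(a,c), near(b,c), near(d,c), ready(b,b), ready(b,d), ready(c,b)}
3. push(b)  →  {inpos(b), inpos(d), linked(b), marked(b), marked(d), near(a,b), near(a,c), near(b,c), near(d,c), ready(b,d), ready(c,b)}
4. free(b)  →  {inpos(d), linked(b), marked(d), near(a,b), near(a,c), near(b,c), near(d,c), ready(b,b), ready(b,d), ready(c,b)}
5. step(b,a)  →  {inpos(d), marked(d), near(a,c), near(b,c), near(d,c), ready(a,a), ready(b,d), ready(c,b)}
optimal plan length = 5; 5 ≤ 7

Yes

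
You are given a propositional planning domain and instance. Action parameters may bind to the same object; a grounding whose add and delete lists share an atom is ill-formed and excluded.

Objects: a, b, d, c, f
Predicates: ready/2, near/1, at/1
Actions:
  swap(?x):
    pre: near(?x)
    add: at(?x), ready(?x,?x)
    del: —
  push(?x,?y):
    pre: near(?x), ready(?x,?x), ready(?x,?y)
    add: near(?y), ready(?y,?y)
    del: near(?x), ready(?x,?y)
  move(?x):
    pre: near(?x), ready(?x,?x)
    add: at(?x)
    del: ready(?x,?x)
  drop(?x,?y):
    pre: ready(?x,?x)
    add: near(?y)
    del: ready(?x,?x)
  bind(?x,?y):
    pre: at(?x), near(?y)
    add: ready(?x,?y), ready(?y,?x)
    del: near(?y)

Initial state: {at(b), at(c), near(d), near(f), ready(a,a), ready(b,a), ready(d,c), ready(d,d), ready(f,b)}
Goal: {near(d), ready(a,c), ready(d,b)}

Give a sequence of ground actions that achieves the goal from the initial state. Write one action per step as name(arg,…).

1. drop(a,a)  →  {at(b), at(c), near(a), near(d), near(f), ready(b,a), ready(d,c), ready(d,d), ready(f,b)}
2. bind(b,d)  →  {at(b), at(c), near(a), near(f), ready(b,a), ready(b,d), ready(d,b), ready(d,c), ready(d,d), ready(f,b)}
3. drop(d,d)  →  {at(b), at(c), near(a), near(d), near(f), ready(b,a), ready(b,d), ready(d,b), ready(d,c), ready(f,b)}
4. bind(c,a)  →  {at(b), at(c), near(d), near(f), ready(a,c), ready(b,a), ready(b,d), ready(c,a), ready(d,b), ready(d,c), ready(f,b)}

drop(a,a); bind(b,d); drop(d,d); bind(c,a)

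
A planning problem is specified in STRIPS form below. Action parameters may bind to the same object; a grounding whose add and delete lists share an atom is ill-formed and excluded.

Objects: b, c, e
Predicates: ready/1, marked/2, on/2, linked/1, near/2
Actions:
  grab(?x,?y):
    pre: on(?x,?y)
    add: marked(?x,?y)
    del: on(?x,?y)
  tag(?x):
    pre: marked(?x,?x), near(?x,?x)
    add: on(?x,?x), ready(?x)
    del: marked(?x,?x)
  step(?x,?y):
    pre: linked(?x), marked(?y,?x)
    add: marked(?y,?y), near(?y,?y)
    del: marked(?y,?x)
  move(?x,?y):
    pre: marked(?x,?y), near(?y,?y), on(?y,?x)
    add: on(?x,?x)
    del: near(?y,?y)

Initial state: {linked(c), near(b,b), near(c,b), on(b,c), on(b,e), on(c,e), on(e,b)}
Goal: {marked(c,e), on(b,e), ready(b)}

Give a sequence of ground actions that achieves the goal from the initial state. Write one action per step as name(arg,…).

1. grab(b,c)  →  {linked(c), marked(b,c), near(b,b), near(c,b), on(b,e), on(c,e), on(e,b)}
2. grab(c,e)  →  {linked(c), marked(b,c), marked(c,e), near(b,b), near(c,b), on(b,e), on(e,b)}
3. step(c,b)  →  {linked(c), marked(b,b), marked(c,e), near(b,b), near(c,b), on(b,e), on(e,b)}
4. tag(b)  →  {linked(c), marked(c,e), near(b,b), near(c,b), on(b,b), on(b,e), on(e,b), ready(b)}

grab(b,c); grab(c,e); step(c,b); tag(b)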